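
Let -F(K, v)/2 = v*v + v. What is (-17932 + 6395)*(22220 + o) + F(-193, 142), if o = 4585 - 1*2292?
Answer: -282847093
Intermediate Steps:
F(K, v) = -2*v - 2*v² (F(K, v) = -2*(v*v + v) = -2*(v² + v) = -2*(v + v²) = -2*v - 2*v²)
o = 2293 (o = 4585 - 2292 = 2293)
(-17932 + 6395)*(22220 + o) + F(-193, 142) = (-17932 + 6395)*(22220 + 2293) - 2*142*(1 + 142) = -11537*24513 - 2*142*143 = -282806481 - 40612 = -282847093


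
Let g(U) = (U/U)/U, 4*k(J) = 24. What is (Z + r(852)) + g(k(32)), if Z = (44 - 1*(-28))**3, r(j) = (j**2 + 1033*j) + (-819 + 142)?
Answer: 11871547/6 ≈ 1.9786e+6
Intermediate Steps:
k(J) = 6 (k(J) = (1/4)*24 = 6)
g(U) = 1/U
r(j) = -677 + j**2 + 1033*j (r(j) = (j**2 + 1033*j) - 677 = -677 + j**2 + 1033*j)
Z = 373248 (Z = (44 + 28)**3 = 72**3 = 373248)
(Z + r(852)) + g(k(32)) = (373248 + (-677 + 852**2 + 1033*852)) + 1/6 = (373248 + (-677 + 725904 + 880116)) + 1/6 = (373248 + 1605343) + 1/6 = 1978591 + 1/6 = 11871547/6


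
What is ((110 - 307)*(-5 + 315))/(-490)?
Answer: 6107/49 ≈ 124.63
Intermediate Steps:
((110 - 307)*(-5 + 315))/(-490) = -197*310*(-1/490) = -61070*(-1/490) = 6107/49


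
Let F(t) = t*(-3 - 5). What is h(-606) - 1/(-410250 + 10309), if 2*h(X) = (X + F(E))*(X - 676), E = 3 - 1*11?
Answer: 138948302103/399941 ≈ 3.4742e+5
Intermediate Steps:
E = -8 (E = 3 - 11 = -8)
F(t) = -8*t (F(t) = t*(-8) = -8*t)
h(X) = (-676 + X)*(64 + X)/2 (h(X) = ((X - 8*(-8))*(X - 676))/2 = ((X + 64)*(-676 + X))/2 = ((64 + X)*(-676 + X))/2 = ((-676 + X)*(64 + X))/2 = (-676 + X)*(64 + X)/2)
h(-606) - 1/(-410250 + 10309) = (-21632 + (½)*(-606)² - 306*(-606)) - 1/(-410250 + 10309) = (-21632 + (½)*367236 + 185436) - 1/(-399941) = (-21632 + 183618 + 185436) - 1*(-1/399941) = 347422 + 1/399941 = 138948302103/399941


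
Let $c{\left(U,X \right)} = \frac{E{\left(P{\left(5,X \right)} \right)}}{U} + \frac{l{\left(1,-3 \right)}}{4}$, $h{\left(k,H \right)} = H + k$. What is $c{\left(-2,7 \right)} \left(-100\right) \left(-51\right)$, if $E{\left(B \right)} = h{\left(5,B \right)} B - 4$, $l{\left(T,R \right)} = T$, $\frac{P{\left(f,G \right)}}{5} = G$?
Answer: $-3558525$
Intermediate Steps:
$P{\left(f,G \right)} = 5 G$
$E{\left(B \right)} = -4 + B \left(5 + B\right)$ ($E{\left(B \right)} = \left(B + 5\right) B - 4 = \left(5 + B\right) B - 4 = B \left(5 + B\right) - 4 = -4 + B \left(5 + B\right)$)
$c{\left(U,X \right)} = \frac{1}{4} + \frac{-4 + 5 X \left(5 + 5 X\right)}{U}$ ($c{\left(U,X \right)} = \frac{-4 + 5 X \left(5 + 5 X\right)}{U} + 1 \cdot \frac{1}{4} = \frac{-4 + 5 X \left(5 + 5 X\right)}{U} + \frac{1}{4} = \frac{1}{4} + \frac{-4 + 5 X \left(5 + 5 X\right)}{U}$)
$c{\left(-2,7 \right)} \left(-100\right) \left(-51\right) = \frac{-16 - 2 + 100 \cdot 7 \left(1 + 7\right)}{4 \left(-2\right)} \left(-100\right) \left(-51\right) = \frac{1}{4} \left(- \frac{1}{2}\right) \left(-16 - 2 + 100 \cdot 7 \cdot 8\right) \left(-100\right) \left(-51\right) = \frac{1}{4} \left(- \frac{1}{2}\right) \left(-16 - 2 + 5600\right) \left(-100\right) \left(-51\right) = \frac{1}{4} \left(- \frac{1}{2}\right) 5582 \left(-100\right) \left(-51\right) = \left(- \frac{2791}{4}\right) \left(-100\right) \left(-51\right) = 69775 \left(-51\right) = -3558525$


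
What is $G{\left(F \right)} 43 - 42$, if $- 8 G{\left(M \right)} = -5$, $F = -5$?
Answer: $- \frac{121}{8} \approx -15.125$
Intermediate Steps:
$G{\left(M \right)} = \frac{5}{8}$ ($G{\left(M \right)} = \left(- \frac{1}{8}\right) \left(-5\right) = \frac{5}{8}$)
$G{\left(F \right)} 43 - 42 = \frac{5}{8} \cdot 43 - 42 = \frac{215}{8} - 42 = - \frac{121}{8}$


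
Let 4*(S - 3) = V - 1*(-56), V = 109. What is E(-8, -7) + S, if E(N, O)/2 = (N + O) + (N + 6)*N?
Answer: 185/4 ≈ 46.250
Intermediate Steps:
S = 177/4 (S = 3 + (109 - 1*(-56))/4 = 3 + (109 + 56)/4 = 3 + (¼)*165 = 3 + 165/4 = 177/4 ≈ 44.250)
E(N, O) = 2*N + 2*O + 2*N*(6 + N) (E(N, O) = 2*((N + O) + (N + 6)*N) = 2*((N + O) + (6 + N)*N) = 2*((N + O) + N*(6 + N)) = 2*(N + O + N*(6 + N)) = 2*N + 2*O + 2*N*(6 + N))
E(-8, -7) + S = (2*(-7) + 2*(-8)² + 14*(-8)) + 177/4 = (-14 + 2*64 - 112) + 177/4 = (-14 + 128 - 112) + 177/4 = 2 + 177/4 = 185/4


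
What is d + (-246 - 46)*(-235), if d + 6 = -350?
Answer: 68264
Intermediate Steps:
d = -356 (d = -6 - 350 = -356)
d + (-246 - 46)*(-235) = -356 + (-246 - 46)*(-235) = -356 - 292*(-235) = -356 + 68620 = 68264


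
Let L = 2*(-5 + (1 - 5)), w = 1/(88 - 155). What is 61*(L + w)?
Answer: -73627/67 ≈ -1098.9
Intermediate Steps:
w = -1/67 (w = 1/(-67) = -1/67 ≈ -0.014925)
L = -18 (L = 2*(-5 - 4) = 2*(-9) = -18)
61*(L + w) = 61*(-18 - 1/67) = 61*(-1207/67) = -73627/67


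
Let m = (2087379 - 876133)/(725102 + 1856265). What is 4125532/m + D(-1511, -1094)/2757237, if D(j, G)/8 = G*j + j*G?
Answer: 14681630500691142826/1669846143651 ≈ 8.7922e+6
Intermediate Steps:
m = 1211246/2581367 ≈ 0.46923
D(j, G) = 16*G*j (D(j, G) = 8*(G*j + j*G) = 8*(G*j + G*j) = 8*(2*G*j) = 16*G*j)
4125532/m + D(-1511, -1094)/2757237 = 4125532/(1211246/2581367) + (16*(-1094)*(-1511))/2757237 = 4125532*(2581367/1211246) + 26448544*(1/2757237) = 5324756081122/605623 + 26448544/2757237 = 14681630500691142826/1669846143651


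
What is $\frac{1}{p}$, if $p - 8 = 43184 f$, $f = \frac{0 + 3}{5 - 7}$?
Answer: $- \frac{1}{64768} \approx -1.544 \cdot 10^{-5}$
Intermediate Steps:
$f = - \frac{3}{2}$ ($f = \frac{3}{-2} = 3 \left(- \frac{1}{2}\right) = - \frac{3}{2} \approx -1.5$)
$p = -64768$ ($p = 8 + 43184 \left(- \frac{3}{2}\right) = 8 - 64776 = -64768$)
$\frac{1}{p} = \frac{1}{-64768} = - \frac{1}{64768}$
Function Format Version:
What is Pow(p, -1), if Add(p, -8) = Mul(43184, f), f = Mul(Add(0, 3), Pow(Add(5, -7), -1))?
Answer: Rational(-1, 64768) ≈ -1.5440e-5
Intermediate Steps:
f = Rational(-3, 2) (f = Mul(3, Pow(-2, -1)) = Mul(3, Rational(-1, 2)) = Rational(-3, 2) ≈ -1.5000)
p = -64768 (p = Add(8, Mul(43184, Rational(-3, 2))) = Add(8, -64776) = -64768)
Pow(p, -1) = Pow(-64768, -1) = Rational(-1, 64768)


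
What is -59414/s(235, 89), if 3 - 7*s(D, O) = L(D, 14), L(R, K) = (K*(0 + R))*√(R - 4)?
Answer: 415898/833455697 + 1368304420*√231/2500367091 ≈ 8.3178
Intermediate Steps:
L(R, K) = K*R*√(-4 + R) (L(R, K) = (K*R)*√(-4 + R) = K*R*√(-4 + R))
s(D, O) = 3/7 - 2*D*√(-4 + D)
-59414/s(235, 89) = -59414/(3/7 - 2*235*√(-4 + 235)) = -59414/(3/7 - 2*235*√231) = -59414/(3/7 - 470*√231)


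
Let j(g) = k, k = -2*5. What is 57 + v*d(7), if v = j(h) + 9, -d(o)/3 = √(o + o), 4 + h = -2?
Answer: 57 + 3*√14 ≈ 68.225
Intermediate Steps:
h = -6 (h = -4 - 2 = -6)
k = -10
d(o) = -3*√2*√o (d(o) = -3*√(o + o) = -3*√2*√o)
j(g) = -10
v = -1 (v = -10 + 9 = -1)
57 + v*d(7) = 57 - (-3)*√2*√7 = 57 - (-3)*√14 = 57 + 3*√14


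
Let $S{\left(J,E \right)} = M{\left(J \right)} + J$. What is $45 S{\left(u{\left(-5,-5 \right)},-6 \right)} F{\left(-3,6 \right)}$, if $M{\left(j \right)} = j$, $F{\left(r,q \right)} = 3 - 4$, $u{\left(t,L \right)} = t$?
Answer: $450$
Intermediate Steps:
$F{\left(r,q \right)} = -1$
$S{\left(J,E \right)} = 2 J$ ($S{\left(J,E \right)} = J + J = 2 J$)
$45 S{\left(u{\left(-5,-5 \right)},-6 \right)} F{\left(-3,6 \right)} = 45 \cdot 2 \left(-5\right) \left(-1\right) = 45 \left(-10\right) \left(-1\right) = \left(-450\right) \left(-1\right) = 450$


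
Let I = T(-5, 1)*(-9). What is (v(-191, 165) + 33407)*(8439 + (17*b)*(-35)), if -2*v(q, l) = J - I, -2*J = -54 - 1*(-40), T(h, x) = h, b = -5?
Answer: 381524364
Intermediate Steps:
I = 45 (I = -5*(-9) = 45)
J = 7 (J = -(-54 - 1*(-40))/2 = -(-54 + 40)/2 = -½*(-14) = 7)
v(q, l) = 19 (v(q, l) = -(7 - 1*45)/2 = -(7 - 45)/2 = -½*(-38) = 19)
(v(-191, 165) + 33407)*(8439 + (17*b)*(-35)) = (19 + 33407)*(8439 + (17*(-5))*(-35)) = 33426*(8439 - 85*(-35)) = 33426*(8439 + 2975) = 33426*11414 = 381524364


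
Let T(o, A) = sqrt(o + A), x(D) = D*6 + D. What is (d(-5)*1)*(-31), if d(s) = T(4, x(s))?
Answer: -31*I*sqrt(31) ≈ -172.6*I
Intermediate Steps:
x(D) = 7*D (x(D) = 6*D + D = 7*D)
T(o, A) = sqrt(A + o)
d(s) = sqrt(4 + 7*s) (d(s) = sqrt(7*s + 4) = sqrt(4 + 7*s))
(d(-5)*1)*(-31) = (sqrt(4 + 7*(-5))*1)*(-31) = (sqrt(4 - 35)*1)*(-31) = (sqrt(-31)*1)*(-31) = ((I*sqrt(31))*1)*(-31) = (I*sqrt(31))*(-31) = -31*I*sqrt(31)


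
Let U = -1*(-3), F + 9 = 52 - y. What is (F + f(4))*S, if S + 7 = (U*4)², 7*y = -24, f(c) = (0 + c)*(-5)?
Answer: 25345/7 ≈ 3620.7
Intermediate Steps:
f(c) = -5*c (f(c) = c*(-5) = -5*c)
y = -24/7 (y = (⅐)*(-24) = -24/7 ≈ -3.4286)
F = 325/7 (F = -9 + (52 - 1*(-24/7)) = -9 + (52 + 24/7) = -9 + 388/7 = 325/7 ≈ 46.429)
U = 3
S = 137 (S = -7 + (3*4)² = -7 + 12² = -7 + 144 = 137)
(F + f(4))*S = (325/7 - 5*4)*137 = (325/7 - 20)*137 = (185/7)*137 = 25345/7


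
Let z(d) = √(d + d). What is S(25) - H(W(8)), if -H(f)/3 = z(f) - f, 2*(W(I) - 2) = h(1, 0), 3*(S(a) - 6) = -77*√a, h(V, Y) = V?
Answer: -779/6 + 3*√5 ≈ -123.13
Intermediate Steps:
S(a) = 6 - 77*√a/3 (S(a) = 6 + (-77*√a)/3 = 6 - 77*√a/3)
W(I) = 5/2 (W(I) = 2 + (½)*1 = 2 + ½ = 5/2)
z(d) = √2*√d (z(d) = √(2*d) = √2*√d)
H(f) = 3*f - 3*√2*√f (H(f) = -3*(√2*√f - f) = -3*(-f + √2*√f) = 3*f - 3*√2*√f)
S(25) - H(W(8)) = (6 - 77*√25/3) - (3*(5/2) - 3*√2*√(5/2)) = (6 - 77/3*5) - (15/2 - 3*√2*√10/2) = (6 - 385/3) - (15/2 - 3*√5) = -367/3 + (-15/2 + 3*√5) = -779/6 + 3*√5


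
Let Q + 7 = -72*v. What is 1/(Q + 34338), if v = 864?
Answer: -1/27877 ≈ -3.5872e-5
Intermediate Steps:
Q = -62215 (Q = -7 - 72*864 = -7 - 62208 = -62215)
1/(Q + 34338) = 1/(-62215 + 34338) = 1/(-27877) = -1/27877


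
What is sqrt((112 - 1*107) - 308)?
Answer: I*sqrt(303) ≈ 17.407*I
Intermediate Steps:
sqrt((112 - 1*107) - 308) = sqrt((112 - 107) - 308) = sqrt(5 - 308) = sqrt(-303) = I*sqrt(303)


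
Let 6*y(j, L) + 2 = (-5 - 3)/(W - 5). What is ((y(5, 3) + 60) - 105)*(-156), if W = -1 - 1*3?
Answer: 63440/9 ≈ 7048.9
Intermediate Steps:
W = -4 (W = -1 - 3 = -4)
y(j, L) = -5/27 (y(j, L) = -⅓ + ((-5 - 3)/(-4 - 5))/6 = -⅓ + (-8/(-9))/6 = -⅓ + (-8*(-⅑))/6 = -⅓ + (⅙)*(8/9) = -⅓ + 4/27 = -5/27)
((y(5, 3) + 60) - 105)*(-156) = ((-5/27 + 60) - 105)*(-156) = (1615/27 - 105)*(-156) = -1220/27*(-156) = 63440/9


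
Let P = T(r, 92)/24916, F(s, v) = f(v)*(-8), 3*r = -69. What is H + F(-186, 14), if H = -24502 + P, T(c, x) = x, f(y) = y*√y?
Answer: -152622935/6229 - 112*√14 ≈ -24921.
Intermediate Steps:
r = -23 (r = (⅓)*(-69) = -23)
f(y) = y^(3/2)
F(s, v) = -8*v^(3/2) (F(s, v) = v^(3/2)*(-8) = -8*v^(3/2))
P = 23/6229 (P = 92/24916 = 92*(1/24916) = 23/6229 ≈ 0.0036924)
H = -152622935/6229 (H = -24502 + 23/6229 = -152622935/6229 ≈ -24502.)
H + F(-186, 14) = -152622935/6229 - 112*√14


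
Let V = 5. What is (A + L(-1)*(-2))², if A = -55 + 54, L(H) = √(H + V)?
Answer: 25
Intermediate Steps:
L(H) = √(5 + H) (L(H) = √(H + 5) = √(5 + H))
A = -1
(A + L(-1)*(-2))² = (-1 + √(5 - 1)*(-2))² = (-1 + √4*(-2))² = (-1 + 2*(-2))² = (-1 - 4)² = (-5)² = 25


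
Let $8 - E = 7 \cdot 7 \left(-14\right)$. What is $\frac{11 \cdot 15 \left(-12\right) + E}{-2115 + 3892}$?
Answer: $- \frac{1286}{1777} \approx -0.72369$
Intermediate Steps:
$E = 694$ ($E = 8 - 7 \cdot 7 \left(-14\right) = 8 - 49 \left(-14\right) = 8 - -686 = 8 + 686 = 694$)
$\frac{11 \cdot 15 \left(-12\right) + E}{-2115 + 3892} = \frac{11 \cdot 15 \left(-12\right) + 694}{-2115 + 3892} = \frac{165 \left(-12\right) + 694}{1777} = \left(-1980 + 694\right) \frac{1}{1777} = \left(-1286\right) \frac{1}{1777} = - \frac{1286}{1777}$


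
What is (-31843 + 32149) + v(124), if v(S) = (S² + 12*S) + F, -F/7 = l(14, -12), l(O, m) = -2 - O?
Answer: 17282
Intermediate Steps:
F = 112 (F = -7*(-2 - 1*14) = -7*(-2 - 14) = -7*(-16) = 112)
v(S) = 112 + S² + 12*S (v(S) = (S² + 12*S) + 112 = 112 + S² + 12*S)
(-31843 + 32149) + v(124) = (-31843 + 32149) + (112 + 124² + 12*124) = 306 + (112 + 15376 + 1488) = 306 + 16976 = 17282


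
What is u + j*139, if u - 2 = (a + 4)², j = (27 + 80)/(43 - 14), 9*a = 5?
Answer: 1258160/2349 ≈ 535.62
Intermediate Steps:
a = 5/9 (a = (⅑)*5 = 5/9 ≈ 0.55556)
j = 107/29 ≈ 3.6897
u = 1843/81 (u = 2 + (5/9 + 4)² = 2 + (41/9)² = 2 + 1681/81 = 1843/81 ≈ 22.753)
u + j*139 = 1843/81 + (107/29)*139 = 1843/81 + 14873/29 = 1258160/2349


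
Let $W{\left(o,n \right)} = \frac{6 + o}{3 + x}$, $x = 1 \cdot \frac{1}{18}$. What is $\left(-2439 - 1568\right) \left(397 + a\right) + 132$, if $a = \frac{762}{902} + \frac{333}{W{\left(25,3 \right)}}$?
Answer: $- \frac{48249889263}{27962} \approx -1.7256 \cdot 10^{6}$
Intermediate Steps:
$x = \frac{1}{18}$ ($x = 1 \cdot \frac{1}{18} = \frac{1}{18} \approx 0.055556$)
$W{\left(o,n \right)} = \frac{108}{55} + \frac{18 o}{55}$ ($W{\left(o,n \right)} = \frac{6 + o}{3 + \frac{1}{18}} = \frac{6 + o}{\frac{55}{18}} = \left(6 + o\right) \frac{18}{55} = \frac{108}{55} + \frac{18 o}{55}$)
$a = \frac{941407}{27962}$ ($a = \frac{762}{902} + \frac{333}{\frac{108}{55} + \frac{18}{55} \cdot 25} = 762 \cdot \frac{1}{902} + \frac{333}{\frac{108}{55} + \frac{90}{11}} = \frac{381}{451} + \frac{333}{\frac{558}{55}} = \frac{381}{451} + 333 \cdot \frac{55}{558} = \frac{381}{451} + \frac{2035}{62} = \frac{941407}{27962} \approx 33.667$)
$\left(-2439 - 1568\right) \left(397 + a\right) + 132 = \left(-2439 - 1568\right) \left(397 + \frac{941407}{27962}\right) + 132 = \left(-4007\right) \frac{12042321}{27962} + 132 = - \frac{48253580247}{27962} + 132 = - \frac{48249889263}{27962}$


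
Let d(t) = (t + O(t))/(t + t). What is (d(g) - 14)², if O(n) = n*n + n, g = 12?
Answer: 49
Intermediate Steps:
O(n) = n + n² (O(n) = n² + n = n + n²)
d(t) = (t + t*(1 + t))/(2*t) (d(t) = (t + t*(1 + t))/(t + t) = (t + t*(1 + t))/((2*t)) = (t + t*(1 + t))*(1/(2*t)) = (t + t*(1 + t))/(2*t))
(d(g) - 14)² = ((1 + (½)*12) - 14)² = ((1 + 6) - 14)² = (7 - 14)² = (-7)² = 49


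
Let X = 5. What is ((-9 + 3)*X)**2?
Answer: 900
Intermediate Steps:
((-9 + 3)*X)**2 = ((-9 + 3)*5)**2 = (-6*5)**2 = (-30)**2 = 900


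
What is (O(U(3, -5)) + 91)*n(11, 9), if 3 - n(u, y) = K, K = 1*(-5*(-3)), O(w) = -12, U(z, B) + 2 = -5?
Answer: -948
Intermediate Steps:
U(z, B) = -7 (U(z, B) = -2 - 5 = -7)
K = 15 (K = 1*15 = 15)
n(u, y) = -12 (n(u, y) = 3 - 1*15 = 3 - 15 = -12)
(O(U(3, -5)) + 91)*n(11, 9) = (-12 + 91)*(-12) = 79*(-12) = -948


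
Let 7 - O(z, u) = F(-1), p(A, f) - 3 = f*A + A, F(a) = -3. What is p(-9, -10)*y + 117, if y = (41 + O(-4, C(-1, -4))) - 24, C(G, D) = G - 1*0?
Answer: 2385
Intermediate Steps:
C(G, D) = G (C(G, D) = G + 0 = G)
p(A, f) = 3 + A + A*f (p(A, f) = 3 + (f*A + A) = 3 + (A*f + A) = 3 + (A + A*f) = 3 + A + A*f)
O(z, u) = 10 (O(z, u) = 7 - 1*(-3) = 7 + 3 = 10)
y = 27 (y = (41 + 10) - 24 = 51 - 24 = 27)
p(-9, -10)*y + 117 = (3 - 9 - 9*(-10))*27 + 117 = (3 - 9 + 90)*27 + 117 = 84*27 + 117 = 2268 + 117 = 2385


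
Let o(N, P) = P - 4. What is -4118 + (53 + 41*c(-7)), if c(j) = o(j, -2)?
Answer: -4311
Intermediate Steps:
o(N, P) = -4 + P
c(j) = -6 (c(j) = -4 - 2 = -6)
-4118 + (53 + 41*c(-7)) = -4118 + (53 + 41*(-6)) = -4118 + (53 - 246) = -4118 - 193 = -4311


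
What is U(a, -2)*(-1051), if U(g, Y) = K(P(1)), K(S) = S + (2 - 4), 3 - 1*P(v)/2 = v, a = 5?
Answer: -2102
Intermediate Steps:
P(v) = 6 - 2*v
K(S) = -2 + S (K(S) = S - 2 = -2 + S)
U(g, Y) = 2 (U(g, Y) = -2 + (6 - 2*1) = -2 + (6 - 2) = -2 + 4 = 2)
U(a, -2)*(-1051) = 2*(-1051) = -2102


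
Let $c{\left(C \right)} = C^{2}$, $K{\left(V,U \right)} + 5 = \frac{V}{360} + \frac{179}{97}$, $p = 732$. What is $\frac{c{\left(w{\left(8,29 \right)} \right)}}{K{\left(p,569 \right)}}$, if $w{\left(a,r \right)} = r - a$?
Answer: $- \frac{1283310}{3263} \approx -393.29$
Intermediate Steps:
$K{\left(V,U \right)} = - \frac{306}{97} + \frac{V}{360}$ ($K{\left(V,U \right)} = -5 + \left(\frac{V}{360} + \frac{179}{97}\right) = -5 + \left(\frac{179}{97} + \frac{V}{360}\right) = - \frac{306}{97} + \frac{V}{360}$)
$\frac{c{\left(w{\left(8,29 \right)} \right)}}{K{\left(p,569 \right)}} = \frac{\left(29 - 8\right)^{2}}{- \frac{306}{97} + \frac{1}{360} \cdot 732} = \frac{\left(29 - 8\right)^{2}}{- \frac{306}{97} + \frac{61}{30}} = \frac{21^{2}}{- \frac{3263}{2910}} = 441 \left(- \frac{2910}{3263}\right) = - \frac{1283310}{3263}$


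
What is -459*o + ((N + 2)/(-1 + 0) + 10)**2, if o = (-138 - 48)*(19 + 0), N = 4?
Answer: 1622122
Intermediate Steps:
o = -3534 (o = -186*19 = -3534)
-459*o + ((N + 2)/(-1 + 0) + 10)**2 = -459*(-3534) + ((4 + 2)/(-1 + 0) + 10)**2 = 1622106 + (6/(-1) + 10)**2 = 1622106 + (6*(-1) + 10)**2 = 1622106 + (-6 + 10)**2 = 1622106 + 4**2 = 1622106 + 16 = 1622122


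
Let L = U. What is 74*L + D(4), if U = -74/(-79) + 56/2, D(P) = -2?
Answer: 169006/79 ≈ 2139.3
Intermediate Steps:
U = 2286/79 (U = -74*(-1/79) + 56*(1/2) = 74/79 + 28 = 2286/79 ≈ 28.937)
L = 2286/79 ≈ 28.937
74*L + D(4) = 74*(2286/79) - 2 = 169164/79 - 2 = 169006/79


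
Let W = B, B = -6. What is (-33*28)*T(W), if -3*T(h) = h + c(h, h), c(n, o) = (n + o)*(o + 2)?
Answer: 12936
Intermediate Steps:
W = -6
c(n, o) = (2 + o)*(n + o) (c(n, o) = (n + o)*(2 + o) = (2 + o)*(n + o))
T(h) = -5*h/3 - 2*h**2/3 (T(h) = -(h + (h**2 + 2*h + 2*h + h*h))/3 = -(h + (h**2 + 2*h + 2*h + h**2))/3 = -(h + (2*h**2 + 4*h))/3 = -(2*h**2 + 5*h)/3 = -5*h/3 - 2*h**2/3)
(-33*28)*T(W) = (-33*28)*((1/3)*(-6)*(-5 - 2*(-6))) = -308*(-6)*(-5 + 12) = -308*(-6)*7 = -924*(-14) = 12936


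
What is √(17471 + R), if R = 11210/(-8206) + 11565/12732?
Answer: √1324342078930789611/8706566 ≈ 132.18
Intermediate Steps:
R = -7970555/17413132 (R = 11210*(-1/8206) + 11565*(1/12732) = -5605/4103 + 3855/4244 = -7970555/17413132 ≈ -0.45773)
√(17471 + R) = √(17471 - 7970555/17413132) = √(304216858617/17413132) = √1324342078930789611/8706566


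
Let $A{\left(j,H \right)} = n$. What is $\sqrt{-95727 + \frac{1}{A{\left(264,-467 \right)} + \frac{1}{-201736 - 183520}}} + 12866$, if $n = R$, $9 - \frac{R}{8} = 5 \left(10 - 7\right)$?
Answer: $12866 + \frac{i \sqrt{32735266982957857751}}{18492289} \approx 12866.0 + 309.4 i$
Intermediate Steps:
$R = -48$ ($R = 72 - 8 \cdot 5 \left(10 - 7\right) = 72 - 8 \cdot 5 \cdot 3 = 72 - 120 = -48$)
$n = -48$
$A{\left(j,H \right)} = -48$
$\sqrt{-95727 + \frac{1}{A{\left(264,-467 \right)} + \frac{1}{-201736 - 183520}}} + 12866 = \sqrt{-95727 + \frac{1}{-48 + \frac{1}{-201736 - 183520}}} + 12866 = \sqrt{-95727 + \frac{1}{-48 + \frac{1}{-385256}}} + 12866 = \sqrt{-95727 + \frac{1}{-48 - \frac{1}{385256}}} + 12866 = \sqrt{-95727 + \frac{1}{- \frac{18492289}{385256}}} + 12866 = \sqrt{-95727 - \frac{385256}{18492289}} + 12866 = \sqrt{- \frac{1770211734359}{18492289}} + 12866 = \frac{i \sqrt{32735266982957857751}}{18492289} + 12866 = 12866 + \frac{i \sqrt{32735266982957857751}}{18492289}$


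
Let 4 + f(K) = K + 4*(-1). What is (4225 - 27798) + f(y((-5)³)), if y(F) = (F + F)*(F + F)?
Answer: 38919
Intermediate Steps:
y(F) = 4*F² (y(F) = (2*F)*(2*F) = 4*F²)
f(K) = -8 + K (f(K) = -4 + (K + 4*(-1)) = -4 + (K - 4) = -4 + (-4 + K) = -8 + K)
(4225 - 27798) + f(y((-5)³)) = (4225 - 27798) + (-8 + 4*((-5)³)²) = -23573 + (-8 + 4*(-125)²) = -23573 + (-8 + 4*15625) = -23573 + (-8 + 62500) = -23573 + 62492 = 38919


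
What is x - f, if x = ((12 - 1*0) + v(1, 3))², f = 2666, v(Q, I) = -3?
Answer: -2585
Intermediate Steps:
x = 81 (x = ((12 - 1*0) - 3)² = ((12 + 0) - 3)² = (12 - 3)² = 9² = 81)
x - f = 81 - 1*2666 = 81 - 2666 = -2585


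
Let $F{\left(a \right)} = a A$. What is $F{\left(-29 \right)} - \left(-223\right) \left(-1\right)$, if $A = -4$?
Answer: $-107$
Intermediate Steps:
$F{\left(a \right)} = - 4 a$ ($F{\left(a \right)} = a \left(-4\right) = - 4 a$)
$F{\left(-29 \right)} - \left(-223\right) \left(-1\right) = \left(-4\right) \left(-29\right) - \left(-223\right) \left(-1\right) = 116 - 223 = -107$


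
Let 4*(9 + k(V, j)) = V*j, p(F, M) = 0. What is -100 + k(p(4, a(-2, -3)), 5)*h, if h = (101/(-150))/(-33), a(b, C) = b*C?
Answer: -55101/550 ≈ -100.18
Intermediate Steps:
a(b, C) = C*b
h = 101/4950 (h = (101*(-1/150))*(-1/33) = -101/150*(-1/33) = 101/4950 ≈ 0.020404)
k(V, j) = -9 + V*j/4 (k(V, j) = -9 + (V*j)/4 = -9 + V*j/4)
-100 + k(p(4, a(-2, -3)), 5)*h = -100 + (-9 + (1/4)*0*5)*(101/4950) = -100 + (-9 + 0)*(101/4950) = -100 - 9*101/4950 = -100 - 101/550 = -55101/550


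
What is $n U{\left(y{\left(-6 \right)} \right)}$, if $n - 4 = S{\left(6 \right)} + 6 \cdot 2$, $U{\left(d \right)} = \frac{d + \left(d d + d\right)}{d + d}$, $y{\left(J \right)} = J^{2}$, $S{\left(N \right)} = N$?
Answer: $418$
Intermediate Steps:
$U{\left(d \right)} = \frac{d^{2} + 2 d}{2 d}$ ($U{\left(d \right)} = \frac{d + \left(d^{2} + d\right)}{2 d} = \left(d + \left(d + d^{2}\right)\right) \frac{1}{2 d} = \left(d^{2} + 2 d\right) \frac{1}{2 d} = \frac{d^{2} + 2 d}{2 d}$)
$n = 22$ ($n = 4 + \left(6 + 6 \cdot 2\right) = 4 + \left(6 + 12\right) = 4 + 18 = 22$)
$n U{\left(y{\left(-6 \right)} \right)} = 22 \left(1 + \frac{\left(-6\right)^{2}}{2}\right) = 22 \left(1 + \frac{1}{2} \cdot 36\right) = 22 \left(1 + 18\right) = 22 \cdot 19 = 418$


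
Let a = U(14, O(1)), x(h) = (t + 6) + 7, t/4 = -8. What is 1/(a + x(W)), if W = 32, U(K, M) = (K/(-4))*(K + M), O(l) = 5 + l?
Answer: -1/89 ≈ -0.011236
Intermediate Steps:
t = -32 (t = 4*(-8) = -32)
U(K, M) = -K*(K + M)/4 (U(K, M) = (K*(-¼))*(K + M) = (-K/4)*(K + M) = -K*(K + M)/4)
x(h) = -19 (x(h) = (-32 + 6) + 7 = -26 + 7 = -19)
a = -70 (a = -¼*14*(14 + (5 + 1)) = -¼*14*(14 + 6) = -¼*14*20 = -70)
1/(a + x(W)) = 1/(-70 - 19) = 1/(-89) = -1/89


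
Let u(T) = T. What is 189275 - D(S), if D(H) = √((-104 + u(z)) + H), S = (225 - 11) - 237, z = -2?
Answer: 189275 - I*√129 ≈ 1.8928e+5 - 11.358*I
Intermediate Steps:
S = -23 (S = 214 - 237 = -23)
D(H) = √(-106 + H) (D(H) = √((-104 - 2) + H) = √(-106 + H))
189275 - D(S) = 189275 - √(-106 - 23) = 189275 - √(-129) = 189275 - I*√129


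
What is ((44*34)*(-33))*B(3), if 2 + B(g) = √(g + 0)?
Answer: 98736 - 49368*√3 ≈ 13228.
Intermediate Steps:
B(g) = -2 + √g (B(g) = -2 + √(g + 0) = -2 + √g)
((44*34)*(-33))*B(3) = ((44*34)*(-33))*(-2 + √3) = (1496*(-33))*(-2 + √3) = -49368*(-2 + √3) = 98736 - 49368*√3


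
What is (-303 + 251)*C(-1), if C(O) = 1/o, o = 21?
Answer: -52/21 ≈ -2.4762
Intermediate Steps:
C(O) = 1/21
(-303 + 251)*C(-1) = (-303 + 251)*(1/21) = -52*1/21 = -52/21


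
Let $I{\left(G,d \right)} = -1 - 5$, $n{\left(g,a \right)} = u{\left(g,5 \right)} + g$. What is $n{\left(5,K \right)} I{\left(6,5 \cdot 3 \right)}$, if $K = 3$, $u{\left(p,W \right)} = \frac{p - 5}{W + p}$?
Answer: $-30$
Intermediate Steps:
$u{\left(p,W \right)} = \frac{-5 + p}{W + p}$
$n{\left(g,a \right)} = g + \frac{-5 + g}{5 + g}$ ($n{\left(g,a \right)} = \frac{-5 + g}{5 + g} + g = g + \frac{-5 + g}{5 + g}$)
$I{\left(G,d \right)} = -6$
$n{\left(5,K \right)} I{\left(6,5 \cdot 3 \right)} = \frac{-5 + 5 + 5 \left(5 + 5\right)}{5 + 5} \left(-6\right) = \frac{-5 + 5 + 5 \cdot 10}{10} \left(-6\right) = \frac{-5 + 5 + 50}{10} \left(-6\right) = \frac{1}{10} \cdot 50 \left(-6\right) = 5 \left(-6\right) = -30$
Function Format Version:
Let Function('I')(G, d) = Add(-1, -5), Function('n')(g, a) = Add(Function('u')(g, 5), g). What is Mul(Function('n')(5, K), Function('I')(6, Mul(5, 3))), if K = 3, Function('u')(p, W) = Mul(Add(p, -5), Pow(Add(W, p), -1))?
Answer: -30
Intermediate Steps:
Function('u')(p, W) = Mul(Pow(Add(W, p), -1), Add(-5, p)) (Function('u')(p, W) = Mul(Add(-5, p), Pow(Add(W, p), -1)) = Mul(Pow(Add(W, p), -1), Add(-5, p)))
Function('n')(g, a) = Add(g, Mul(Pow(Add(5, g), -1), Add(-5, g))) (Function('n')(g, a) = Add(Mul(Pow(Add(5, g), -1), Add(-5, g)), g) = Add(g, Mul(Pow(Add(5, g), -1), Add(-5, g))))
Function('I')(G, d) = -6
Mul(Function('n')(5, K), Function('I')(6, Mul(5, 3))) = Mul(Mul(Pow(Add(5, 5), -1), Add(-5, 5, Mul(5, Add(5, 5)))), -6) = Mul(Mul(Pow(10, -1), Add(-5, 5, Mul(5, 10))), -6) = Mul(Mul(Rational(1, 10), Add(-5, 5, 50)), -6) = Mul(Mul(Rational(1, 10), 50), -6) = Mul(5, -6) = -30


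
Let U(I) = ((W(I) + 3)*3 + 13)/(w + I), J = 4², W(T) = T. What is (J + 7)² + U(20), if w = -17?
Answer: 1669/3 ≈ 556.33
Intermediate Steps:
J = 16
U(I) = (22 + 3*I)/(-17 + I) (U(I) = ((I + 3)*3 + 13)/(-17 + I) = ((3 + I)*3 + 13)/(-17 + I) = ((9 + 3*I) + 13)/(-17 + I) = (22 + 3*I)/(-17 + I))
(J + 7)² + U(20) = (16 + 7)² + (22 + 3*20)/(-17 + 20) = 23² + (22 + 60)/3 = 529 + (⅓)*82 = 529 + 82/3 = 1669/3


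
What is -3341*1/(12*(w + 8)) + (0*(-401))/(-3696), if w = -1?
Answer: -3341/84 ≈ -39.774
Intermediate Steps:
-3341*1/(12*(w + 8)) + (0*(-401))/(-3696) = -3341*1/(12*(-1 + 8)) + (0*(-401))/(-3696) = -3341/(7*12) + 0*(-1/3696) = -3341/84 + 0 = -3341/84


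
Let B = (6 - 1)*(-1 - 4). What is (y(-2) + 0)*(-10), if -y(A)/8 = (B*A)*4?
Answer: 16000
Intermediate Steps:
B = -25 (B = 5*(-5) = -25)
y(A) = 800*A (y(A) = -8*(-25*A)*4 = -(-800)*A = 800*A)
(y(-2) + 0)*(-10) = (800*(-2) + 0)*(-10) = (-1600 + 0)*(-10) = -1600*(-10) = 16000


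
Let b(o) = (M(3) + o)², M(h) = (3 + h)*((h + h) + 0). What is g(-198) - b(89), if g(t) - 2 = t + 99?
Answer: -15722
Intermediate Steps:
M(h) = 2*h*(3 + h) (M(h) = (3 + h)*(2*h + 0) = (3 + h)*(2*h) = 2*h*(3 + h))
b(o) = (36 + o)² (b(o) = (2*3*(3 + 3) + o)² = (2*3*6 + o)² = (36 + o)²)
g(t) = 101 + t (g(t) = 2 + (t + 99) = 2 + (99 + t) = 101 + t)
g(-198) - b(89) = (101 - 198) - (36 + 89)² = -97 - 1*125² = -97 - 1*15625 = -97 - 15625 = -15722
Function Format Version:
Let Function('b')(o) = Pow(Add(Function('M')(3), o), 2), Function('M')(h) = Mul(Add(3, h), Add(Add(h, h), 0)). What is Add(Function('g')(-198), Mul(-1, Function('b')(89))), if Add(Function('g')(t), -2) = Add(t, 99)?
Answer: -15722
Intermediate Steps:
Function('M')(h) = Mul(2, h, Add(3, h)) (Function('M')(h) = Mul(Add(3, h), Add(Mul(2, h), 0)) = Mul(Add(3, h), Mul(2, h)) = Mul(2, h, Add(3, h)))
Function('b')(o) = Pow(Add(36, o), 2) (Function('b')(o) = Pow(Add(Mul(2, 3, Add(3, 3)), o), 2) = Pow(Add(Mul(2, 3, 6), o), 2) = Pow(Add(36, o), 2))
Function('g')(t) = Add(101, t) (Function('g')(t) = Add(2, Add(t, 99)) = Add(2, Add(99, t)) = Add(101, t))
Add(Function('g')(-198), Mul(-1, Function('b')(89))) = Add(Add(101, -198), Mul(-1, Pow(Add(36, 89), 2))) = Add(-97, Mul(-1, Pow(125, 2))) = Add(-97, Mul(-1, 15625)) = Add(-97, -15625) = -15722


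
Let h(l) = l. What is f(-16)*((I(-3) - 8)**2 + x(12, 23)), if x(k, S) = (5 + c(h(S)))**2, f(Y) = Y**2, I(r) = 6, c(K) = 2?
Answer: 13568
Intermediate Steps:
x(k, S) = 49 (x(k, S) = (5 + 2)**2 = 7**2 = 49)
f(-16)*((I(-3) - 8)**2 + x(12, 23)) = (-16)**2*((6 - 8)**2 + 49) = 256*((-2)**2 + 49) = 256*(4 + 49) = 256*53 = 13568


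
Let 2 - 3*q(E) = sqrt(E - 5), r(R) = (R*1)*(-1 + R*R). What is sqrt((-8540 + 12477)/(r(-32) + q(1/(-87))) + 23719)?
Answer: sqrt(2)*sqrt((202652258361 + 47438*I*sqrt(9483))/(4271961 + I*sqrt(9483)))/2 ≈ 154.01 + 8.9006e-9*I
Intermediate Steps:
r(R) = R*(-1 + R**2)
q(E) = 2/3 - sqrt(-5 + E)/3 (q(E) = 2/3 - sqrt(E - 5)/3 = 2/3 - sqrt(-5 + E)/3)
sqrt((-8540 + 12477)/(r(-32) + q(1/(-87))) + 23719) = sqrt((-8540 + 12477)/(((-32)**3 - 1*(-32)) + (2/3 - sqrt(-5 + 1/(-87))/3)) + 23719) = sqrt(3937/((-32768 + 32) + (2/3 - sqrt(-5 - 1/87)/3)) + 23719) = sqrt(3937/(-32736 + (2/3 - 2*I*sqrt(9483)/261)) + 23719) = sqrt(3937/(-98206/3 - 2*I*sqrt(9483)/261) + 23719) = sqrt(23719 + 3937/(-98206/3 - 2*I*sqrt(9483)/261))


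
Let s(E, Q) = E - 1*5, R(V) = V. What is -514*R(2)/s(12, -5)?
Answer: -1028/7 ≈ -146.86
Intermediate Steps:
s(E, Q) = -5 + E (s(E, Q) = E - 5 = -5 + E)
-514*R(2)/s(12, -5) = -1028/(-5 + 12) = -1028/7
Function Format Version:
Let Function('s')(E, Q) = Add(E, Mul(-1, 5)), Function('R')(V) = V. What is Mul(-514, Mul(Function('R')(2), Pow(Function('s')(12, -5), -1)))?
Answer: Rational(-1028, 7) ≈ -146.86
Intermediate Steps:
Function('s')(E, Q) = Add(-5, E) (Function('s')(E, Q) = Add(E, -5) = Add(-5, E))
Mul(-514, Mul(Function('R')(2), Pow(Function('s')(12, -5), -1))) = Mul(-514, Mul(2, Pow(Add(-5, 12), -1))) = Mul(-514, Mul(2, Pow(7, -1))) = Mul(-514, Mul(2, Rational(1, 7))) = Mul(-514, Rational(2, 7)) = Rational(-1028, 7)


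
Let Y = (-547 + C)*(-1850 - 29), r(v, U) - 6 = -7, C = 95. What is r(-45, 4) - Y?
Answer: -849309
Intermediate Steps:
r(v, U) = -1 (r(v, U) = 6 - 7 = -1)
Y = 849308 (Y = (-547 + 95)*(-1850 - 29) = -452*(-1879) = 849308)
r(-45, 4) - Y = -1 - 1*849308 = -1 - 849308 = -849309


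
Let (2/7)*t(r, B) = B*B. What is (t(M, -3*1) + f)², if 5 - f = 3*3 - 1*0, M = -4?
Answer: 3025/4 ≈ 756.25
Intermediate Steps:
t(r, B) = 7*B²/2 (t(r, B) = 7*(B*B)/2 = 7*B²/2)
f = -4 (f = 5 - (3*3 - 1*0) = 5 - (9 + 0) = 5 - 1*9 = 5 - 9 = -4)
(t(M, -3*1) + f)² = (7*(-3*1)²/2 - 4)² = ((7/2)*(-3)² - 4)² = ((7/2)*9 - 4)² = (63/2 - 4)² = (55/2)² = 3025/4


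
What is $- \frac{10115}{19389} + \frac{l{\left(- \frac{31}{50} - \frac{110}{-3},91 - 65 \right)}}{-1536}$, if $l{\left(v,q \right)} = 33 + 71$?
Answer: $- \frac{243793}{413632} \approx -0.5894$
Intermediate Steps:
$l{\left(v,q \right)} = 104$
$- \frac{10115}{19389} + \frac{l{\left(- \frac{31}{50} - \frac{110}{-3},91 - 65 \right)}}{-1536} = - \frac{10115}{19389} + \frac{104}{-1536} = \left(-10115\right) \frac{1}{19389} + 104 \left(- \frac{1}{1536}\right) = - \frac{10115}{19389} - \frac{13}{192} = - \frac{243793}{413632}$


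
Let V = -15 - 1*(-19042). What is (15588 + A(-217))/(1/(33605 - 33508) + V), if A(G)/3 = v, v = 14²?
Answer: 392268/461405 ≈ 0.85016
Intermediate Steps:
v = 196
A(G) = 588 (A(G) = 3*196 = 588)
V = 19027 (V = -15 + 19042 = 19027)
(15588 + A(-217))/(1/(33605 - 33508) + V) = (15588 + 588)/(1/(33605 - 33508) + 19027) = 16176/(1/97 + 19027) = 16176/(1845620/97) = 16176*(97/1845620) = 392268/461405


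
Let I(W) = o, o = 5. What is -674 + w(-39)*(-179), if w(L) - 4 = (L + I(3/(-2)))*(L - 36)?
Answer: -457840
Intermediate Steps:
I(W) = 5
w(L) = 4 + (-36 + L)*(5 + L) (w(L) = 4 + (L + 5)*(L - 36) = 4 + (5 + L)*(-36 + L) = 4 + (-36 + L)*(5 + L))
-674 + w(-39)*(-179) = -674 + (-176 + (-39)**2 - 31*(-39))*(-179) = -674 + (-176 + 1521 + 1209)*(-179) = -674 + 2554*(-179) = -674 - 457166 = -457840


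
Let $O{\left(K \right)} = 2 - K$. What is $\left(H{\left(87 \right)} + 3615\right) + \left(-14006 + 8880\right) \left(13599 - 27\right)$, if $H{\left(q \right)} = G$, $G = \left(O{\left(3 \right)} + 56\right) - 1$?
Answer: $-69566403$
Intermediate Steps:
$G = 54$ ($G = \left(\left(2 - 3\right) + 56\right) - 1 = \left(-1 + 56\right) - 1 = 55 - 1 = 54$)
$H{\left(q \right)} = 54$
$\left(H{\left(87 \right)} + 3615\right) + \left(-14006 + 8880\right) \left(13599 - 27\right) = \left(54 + 3615\right) + \left(-14006 + 8880\right) \left(13599 - 27\right) = 3669 - 69570072 = -69566403$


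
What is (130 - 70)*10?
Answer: 600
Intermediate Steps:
(130 - 70)*10 = 60*10 = 600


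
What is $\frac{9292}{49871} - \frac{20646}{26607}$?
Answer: $- \frac{260801474}{442305899} \approx -0.58964$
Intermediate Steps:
$\frac{9292}{49871} - \frac{20646}{26607} = 9292 \cdot \frac{1}{49871} - \frac{6882}{8869} = \frac{9292}{49871} - \frac{6882}{8869} = - \frac{260801474}{442305899}$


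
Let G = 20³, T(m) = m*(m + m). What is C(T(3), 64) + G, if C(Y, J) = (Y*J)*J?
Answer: 81728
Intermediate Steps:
T(m) = 2*m² (T(m) = m*(2*m) = 2*m²)
C(Y, J) = Y*J² (C(Y, J) = (J*Y)*J = Y*J²)
G = 8000
C(T(3), 64) + G = (2*3²)*64² + 8000 = (2*9)*4096 + 8000 = 18*4096 + 8000 = 73728 + 8000 = 81728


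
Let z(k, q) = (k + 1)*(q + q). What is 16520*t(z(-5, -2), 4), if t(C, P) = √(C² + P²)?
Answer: 66080*√17 ≈ 2.7246e+5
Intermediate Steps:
z(k, q) = 2*q*(1 + k) (z(k, q) = (1 + k)*(2*q) = 2*q*(1 + k))
16520*t(z(-5, -2), 4) = 16520*√((2*(-2)*(1 - 5))² + 4²) = 16520*√((2*(-2)*(-4))² + 16) = 16520*√(16² + 16) = 16520*√(256 + 16) = 16520*√272 = 16520*(4*√17) = 66080*√17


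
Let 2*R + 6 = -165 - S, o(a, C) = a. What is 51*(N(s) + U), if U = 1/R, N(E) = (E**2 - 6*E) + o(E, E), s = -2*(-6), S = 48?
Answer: 312698/73 ≈ 4283.5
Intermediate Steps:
s = 12
R = -219/2 (R = -3 + (-165 - 1*48)/2 = -3 + (-165 - 48)/2 = -3 + (1/2)*(-213) = -3 - 213/2 = -219/2 ≈ -109.50)
N(E) = E**2 - 5*E (N(E) = (E**2 - 6*E) + E = E**2 - 5*E)
U = -2/219 (U = 1/(-219/2) = -2/219 ≈ -0.0091324)
51*(N(s) + U) = 51*(12*(-5 + 12) - 2/219) = 51*(12*7 - 2/219) = 51*(84 - 2/219) = 51*(18394/219) = 312698/73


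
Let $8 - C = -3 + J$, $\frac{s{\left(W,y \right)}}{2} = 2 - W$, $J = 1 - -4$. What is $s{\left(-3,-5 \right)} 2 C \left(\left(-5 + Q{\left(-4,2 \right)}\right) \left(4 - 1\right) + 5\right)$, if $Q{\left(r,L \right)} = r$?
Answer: $-2640$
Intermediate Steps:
$J = 5$ ($J = 1 + 4 = 5$)
$s{\left(W,y \right)} = 4 - 2 W$ ($s{\left(W,y \right)} = 2 \left(2 - W\right) = 4 - 2 W$)
$C = 6$ ($C = 8 - \left(-3 + 5\right) = 8 - 2 = 6$)
$s{\left(-3,-5 \right)} 2 C \left(\left(-5 + Q{\left(-4,2 \right)}\right) \left(4 - 1\right) + 5\right) = \left(4 - -6\right) 2 \cdot 6 \left(\left(-5 - 4\right) \left(4 - 1\right) + 5\right) = \left(4 + 6\right) 2 \cdot 6 \left(\left(-9\right) 3 + 5\right) = 10 \cdot 2 \cdot 6 \left(-27 + 5\right) = 20 \cdot 6 \left(-22\right) = 120 \left(-22\right) = -2640$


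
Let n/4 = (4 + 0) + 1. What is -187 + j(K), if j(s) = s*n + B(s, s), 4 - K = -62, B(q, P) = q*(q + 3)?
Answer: 5687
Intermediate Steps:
n = 20 (n = 4*((4 + 0) + 1) = 4*(4 + 1) = 4*5 = 20)
B(q, P) = q*(3 + q)
K = 66 (K = 4 - 1*(-62) = 4 + 62 = 66)
j(s) = 20*s + s*(3 + s) (j(s) = s*20 + s*(3 + s) = 20*s + s*(3 + s))
-187 + j(K) = -187 + 66*(23 + 66) = -187 + 66*89 = -187 + 5874 = 5687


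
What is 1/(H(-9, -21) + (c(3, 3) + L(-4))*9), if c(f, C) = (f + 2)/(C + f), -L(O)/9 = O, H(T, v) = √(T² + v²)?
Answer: 442/145827 - 4*√58/145827 ≈ 0.0028221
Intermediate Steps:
L(O) = -9*O
c(f, C) = (2 + f)/(C + f)
1/(H(-9, -21) + (c(3, 3) + L(-4))*9) = 1/(√((-9)² + (-21)²) + ((2 + 3)/(3 + 3) - 9*(-4))*9) = 1/(√(81 + 441) + (5/6 + 36)*9) = 1/(√522 + ((⅙)*5 + 36)*9) = 1/(3*√58 + (⅚ + 36)*9) = 1/(3*√58 + (221/6)*9) = 1/(3*√58 + 663/2) = 1/(663/2 + 3*√58)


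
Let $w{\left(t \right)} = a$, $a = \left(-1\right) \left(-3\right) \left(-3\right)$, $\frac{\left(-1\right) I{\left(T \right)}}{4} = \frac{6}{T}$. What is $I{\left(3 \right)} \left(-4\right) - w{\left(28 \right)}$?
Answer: $41$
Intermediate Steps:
$I{\left(T \right)} = - \frac{24}{T}$ ($I{\left(T \right)} = - 4 \frac{6}{T} = - \frac{24}{T}$)
$a = -9$ ($a = 3 \left(-3\right) = -9$)
$w{\left(t \right)} = -9$
$I{\left(3 \right)} \left(-4\right) - w{\left(28 \right)} = - \frac{24}{3} \left(-4\right) - -9 = \left(-24\right) \frac{1}{3} \left(-4\right) + 9 = \left(-8\right) \left(-4\right) + 9 = 32 + 9 = 41$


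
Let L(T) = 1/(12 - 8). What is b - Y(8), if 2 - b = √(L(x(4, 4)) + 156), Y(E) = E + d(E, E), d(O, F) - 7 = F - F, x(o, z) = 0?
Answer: -51/2 ≈ -25.500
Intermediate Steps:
d(O, F) = 7 (d(O, F) = 7 + (F - F) = 7 + 0 = 7)
L(T) = ¼ (L(T) = 1/4 = ¼)
Y(E) = 7 + E (Y(E) = E + 7 = 7 + E)
b = -21/2 (b = 2 - √(¼ + 156) = 2 - √(625/4) = 2 - 1*25/2 = 2 - 25/2 = -21/2 ≈ -10.500)
b - Y(8) = -21/2 - (7 + 8) = -21/2 - 1*15 = -21/2 - 15 = -51/2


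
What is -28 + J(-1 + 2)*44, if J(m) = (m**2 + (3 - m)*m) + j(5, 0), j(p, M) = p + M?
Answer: 324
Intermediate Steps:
j(p, M) = M + p
J(m) = 5 + m**2 + m*(3 - m) (J(m) = (m**2 + (3 - m)*m) + (0 + 5) = (m**2 + m*(3 - m)) + 5 = 5 + m**2 + m*(3 - m))
-28 + J(-1 + 2)*44 = -28 + (5 + 3*(-1 + 2))*44 = -28 + (5 + 3*1)*44 = -28 + (5 + 3)*44 = -28 + 8*44 = -28 + 352 = 324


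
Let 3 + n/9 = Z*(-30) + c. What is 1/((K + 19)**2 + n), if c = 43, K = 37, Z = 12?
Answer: 1/256 ≈ 0.0039063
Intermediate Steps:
n = -2880 (n = -27 + 9*(12*(-30) + 43) = -27 + 9*(-360 + 43) = -27 + 9*(-317) = -27 - 2853 = -2880)
1/((K + 19)**2 + n) = 1/((37 + 19)**2 - 2880) = 1/(56**2 - 2880) = 1/(3136 - 2880) = 1/256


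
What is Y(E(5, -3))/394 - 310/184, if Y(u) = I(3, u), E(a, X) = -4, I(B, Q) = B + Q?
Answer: -30581/18124 ≈ -1.6873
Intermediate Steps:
Y(u) = 3 + u
Y(E(5, -3))/394 - 310/184 = (3 - 4)/394 - 310/184 = -1*1/394 - 310*1/184 = -1/394 - 155/92 = -30581/18124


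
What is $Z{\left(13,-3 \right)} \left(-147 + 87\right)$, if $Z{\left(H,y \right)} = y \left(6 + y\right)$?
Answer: $540$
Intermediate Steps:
$Z{\left(13,-3 \right)} \left(-147 + 87\right) = - 3 \left(6 - 3\right) \left(-147 + 87\right) = \left(-3\right) 3 \left(-60\right) = \left(-9\right) \left(-60\right) = 540$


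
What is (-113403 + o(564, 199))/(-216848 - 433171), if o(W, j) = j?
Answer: 113204/650019 ≈ 0.17415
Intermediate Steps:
(-113403 + o(564, 199))/(-216848 - 433171) = (-113403 + 199)/(-216848 - 433171) = -113204/(-650019) = -113204*(-1/650019) = 113204/650019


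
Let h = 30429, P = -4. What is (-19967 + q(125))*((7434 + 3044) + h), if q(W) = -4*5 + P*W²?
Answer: -3374295709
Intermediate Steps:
q(W) = -20 - 4*W² (q(W) = -4*5 - 4*W² = -20 - 4*W²)
(-19967 + q(125))*((7434 + 3044) + h) = (-19967 + (-20 - 4*125²))*((7434 + 3044) + 30429) = (-19967 + (-20 - 4*15625))*(10478 + 30429) = (-19967 + (-20 - 62500))*40907 = (-19967 - 62520)*40907 = -82487*40907 = -3374295709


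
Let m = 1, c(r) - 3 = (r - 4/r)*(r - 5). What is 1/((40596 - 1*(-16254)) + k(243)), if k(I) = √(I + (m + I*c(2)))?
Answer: 56850/3231921527 - √973/3231921527 ≈ 1.7581e-5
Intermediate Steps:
c(r) = 3 + (-5 + r)*(r - 4/r) (c(r) = 3 + (r - 4/r)*(r - 5) = 3 + (r - 4/r)*(-5 + r) = 3 + (-5 + r)*(r - 4/r))
k(I) = √(1 + 4*I) (k(I) = √(I + (1 + I*(-1 + 2² - 5*2 + 20/2))) = √(I + (1 + I*(-1 + 4 - 10 + 20*(½)))) = √(I + (1 + I*(-1 + 4 - 10 + 10))) = √(I + (1 + I*3)) = √(I + (1 + 3*I)) = √(1 + 4*I))
1/((40596 - 1*(-16254)) + k(243)) = 1/((40596 - 1*(-16254)) + √(1 + 4*243)) = 1/((40596 + 16254) + √(1 + 972)) = 1/(56850 + √973)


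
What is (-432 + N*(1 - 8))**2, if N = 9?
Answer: 245025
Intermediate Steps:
(-432 + N*(1 - 8))**2 = (-432 + 9*(1 - 8))**2 = (-432 + 9*(-7))**2 = (-432 - 63)**2 = (-495)**2 = 245025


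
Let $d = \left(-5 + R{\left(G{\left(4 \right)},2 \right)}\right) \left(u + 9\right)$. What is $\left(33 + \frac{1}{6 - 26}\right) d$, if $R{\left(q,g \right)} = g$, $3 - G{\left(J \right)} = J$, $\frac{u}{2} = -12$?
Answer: $\frac{5931}{4} \approx 1482.8$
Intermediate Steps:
$u = -24$ ($u = 2 \left(-12\right) = -24$)
$G{\left(J \right)} = 3 - J$
$d = 45$ ($d = \left(-5 + 2\right) \left(-24 + 9\right) = \left(-3\right) \left(-15\right) = 45$)
$\left(33 + \frac{1}{6 - 26}\right) d = \left(33 + \frac{1}{6 - 26}\right) 45 = \left(33 + \frac{1}{-20}\right) 45 = \left(33 - \frac{1}{20}\right) 45 = \frac{659}{20} \cdot 45 = \frac{5931}{4}$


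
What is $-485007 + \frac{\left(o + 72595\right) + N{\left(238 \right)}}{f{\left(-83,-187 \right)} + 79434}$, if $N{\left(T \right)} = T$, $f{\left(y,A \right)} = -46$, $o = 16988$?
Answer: $- \frac{38503645895}{79388} \approx -4.8501 \cdot 10^{5}$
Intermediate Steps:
$-485007 + \frac{\left(o + 72595\right) + N{\left(238 \right)}}{f{\left(-83,-187 \right)} + 79434} = -485007 + \frac{\left(16988 + 72595\right) + 238}{-46 + 79434} = -485007 + \frac{89583 + 238}{79388} = -485007 + 89821 \cdot \frac{1}{79388} = -485007 + \frac{89821}{79388} = - \frac{38503645895}{79388}$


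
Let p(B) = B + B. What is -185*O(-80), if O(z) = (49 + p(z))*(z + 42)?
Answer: -780330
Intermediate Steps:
p(B) = 2*B
O(z) = (42 + z)*(49 + 2*z) (O(z) = (49 + 2*z)*(z + 42) = (49 + 2*z)*(42 + z) = (42 + z)*(49 + 2*z))
-185*O(-80) = -185*(2058 + 2*(-80)² + 133*(-80)) = -185*(2058 + 2*6400 - 10640) = -185*(2058 + 12800 - 10640) = -185*4218 = -780330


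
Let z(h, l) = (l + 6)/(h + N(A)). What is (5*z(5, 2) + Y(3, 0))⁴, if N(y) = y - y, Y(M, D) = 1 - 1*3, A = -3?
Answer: 1296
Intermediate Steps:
Y(M, D) = -2 (Y(M, D) = 1 - 3 = -2)
N(y) = 0
z(h, l) = (6 + l)/h (z(h, l) = (l + 6)/(h + 0) = (6 + l)/h)
(5*z(5, 2) + Y(3, 0))⁴ = (5*((6 + 2)/5) - 2)⁴ = (5*((⅕)*8) - 2)⁴ = (5*(8/5) - 2)⁴ = (8 - 2)⁴ = 6⁴ = 1296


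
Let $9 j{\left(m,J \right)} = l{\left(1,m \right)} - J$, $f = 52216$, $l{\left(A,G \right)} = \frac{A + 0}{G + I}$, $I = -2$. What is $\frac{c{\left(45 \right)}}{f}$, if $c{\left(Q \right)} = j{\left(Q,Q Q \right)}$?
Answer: $- \frac{43537}{10103796} \approx -0.004309$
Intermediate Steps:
$l{\left(A,G \right)} = \frac{A}{-2 + G}$ ($l{\left(A,G \right)} = \frac{A + 0}{G - 2} = \frac{A}{-2 + G}$)
$j{\left(m,J \right)} = - \frac{J}{9} + \frac{1}{9 \left(-2 + m\right)}$ ($j{\left(m,J \right)} = \frac{1 \frac{1}{-2 + m} - J}{9} = \frac{\frac{1}{-2 + m} - J}{9} = - \frac{J}{9} + \frac{1}{9 \left(-2 + m\right)}$)
$c{\left(Q \right)} = \frac{1 - Q^{2} \left(-2 + Q\right)}{9 \left(-2 + Q\right)}$ ($c{\left(Q \right)} = \frac{1 - Q Q \left(-2 + Q\right)}{9 \left(-2 + Q\right)} = \frac{1 - Q^{2} \left(-2 + Q\right)}{9 \left(-2 + Q\right)}$)
$\frac{c{\left(45 \right)}}{f} = \frac{\frac{1}{9} \frac{1}{-2 + 45} \left(1 + 45^{2} \left(2 - 45\right)\right)}{52216} = \frac{1 + 2025 \left(2 - 45\right)}{9 \cdot 43} \cdot \frac{1}{52216} = \frac{1}{9} \cdot \frac{1}{43} \left(1 + 2025 \left(-43\right)\right) \frac{1}{52216} = \frac{1}{9} \cdot \frac{1}{43} \left(1 - 87075\right) \frac{1}{52216} = \frac{1}{9} \cdot \frac{1}{43} \left(-87074\right) \frac{1}{52216} = \left(- \frac{87074}{387}\right) \frac{1}{52216} = - \frac{43537}{10103796}$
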